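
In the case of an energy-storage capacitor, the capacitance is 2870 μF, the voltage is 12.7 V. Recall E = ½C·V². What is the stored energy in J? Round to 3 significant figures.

0.231 J

E is given directly by: E = ½CV².
C = 2870 μF = 0.002870 F; V = 12.7 V.
E = 0.2315 J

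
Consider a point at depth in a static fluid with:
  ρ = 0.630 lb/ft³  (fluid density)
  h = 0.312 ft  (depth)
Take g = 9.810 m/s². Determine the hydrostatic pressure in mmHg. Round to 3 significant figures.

Directly: P = ρgh.
ρ = 0.630 lb/ft³ = 10.09 kg/m³; h = 0.312 ft = 0.09510 m; g = 9.810 m/s².
P = 9.415 Pa  (the unit combination reduces to kg/(m·s²) = Pa)
9.415 Pa × (1 mmHg / 133.3 Pa) = 0.07062 mmHg

0.0706 mmHg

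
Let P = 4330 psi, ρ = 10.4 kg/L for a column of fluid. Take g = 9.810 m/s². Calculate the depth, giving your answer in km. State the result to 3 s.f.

0.293 km

Rearranging: h = P/(ρ·g).
P = 4330 psi = 2.985×10^7 Pa; ρ = 10.4 kg/L = 10400 kg/m³; g = 9.810 m/s².
h = 292.6 m
292.6 m × (1 km / 1000 m) = 0.2926 km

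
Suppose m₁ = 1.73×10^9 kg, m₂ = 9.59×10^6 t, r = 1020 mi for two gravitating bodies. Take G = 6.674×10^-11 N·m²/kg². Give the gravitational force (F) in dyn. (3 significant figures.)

41.1 dyn

F is given directly by: F = Gm₁m₂/r².
m₁ = 1.73×10^9 kg; m₂ = 9.59×10^6 t = 9.590×10^9 kg; r = 1020 mi = 1.642×10^6 m; G = 6.674×10^-11 N·m²/kg².
F = 4.109×10^-4 N  (the unit combination reduces to kg·m/s² = N)
4.109×10^-4 N × (1 dyn / 1.000×10^-5 N) = 41.09 dyn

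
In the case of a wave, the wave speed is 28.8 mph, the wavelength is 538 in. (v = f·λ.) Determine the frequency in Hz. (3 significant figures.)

0.942 Hz

Solving v = f·λ for f: f = v/λ.
v = 28.8 mph = 12.87 m/s; λ = 538 in = 13.67 m.
f = 0.9422 Hz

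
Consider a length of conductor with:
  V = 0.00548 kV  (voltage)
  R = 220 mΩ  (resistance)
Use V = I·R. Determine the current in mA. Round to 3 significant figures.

Solving V = I·R for I: I = V/R.
V = 0.00548 kV = 5.480 V; R = 220 mΩ = 0.2200 Ω.
I = 24.91 A
24.91 A × (1 mA / 0.001000 A) = 24909 mA

24900 mA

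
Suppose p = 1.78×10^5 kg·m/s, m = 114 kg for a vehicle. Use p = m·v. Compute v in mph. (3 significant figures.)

Rearranging: v = p/m.
p = 1.78×10^5 kg·m/s; m = 114 kg.
v = 1561 m/s
1561 m/s × (1 mph / 0.4470 m/s) = 3493 mph

3490 mph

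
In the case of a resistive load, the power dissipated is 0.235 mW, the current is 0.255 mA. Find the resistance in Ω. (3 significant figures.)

3610 Ω

Rearranging P = I²R for R: R = P/I².
P = 0.235 mW = 2.350×10^-4 W; I = 0.255 mA = 2.550×10^-4 A.
R = 3614 Ω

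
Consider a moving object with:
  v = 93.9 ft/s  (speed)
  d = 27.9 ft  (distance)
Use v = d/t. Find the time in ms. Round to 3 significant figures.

Solving v = d/t for t: t = d/v.
v = 93.9 ft/s = 28.62 m/s; d = 27.9 ft = 8.504 m.
t = 0.2971 s
0.2971 s × (1 ms / 0.001000 s) = 297.1 ms

297 ms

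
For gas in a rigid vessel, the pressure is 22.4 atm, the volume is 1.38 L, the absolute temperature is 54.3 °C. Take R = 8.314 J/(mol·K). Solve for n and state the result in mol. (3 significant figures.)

1.15 mol

Rearranging PV = nRT for n: n = PV/(RT).
P = 22.4 atm = 2.270×10^6 Pa; V = 1.38 L = 0.001380 m³; T = 54.3 °C = 327.4 K; R = 8.314 J/(mol·K).
n = 1.151 mol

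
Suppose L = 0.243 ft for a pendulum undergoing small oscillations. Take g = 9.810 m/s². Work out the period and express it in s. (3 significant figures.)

Directly: T = 2π√(L/g).
L = 0.243 ft = 0.07407 m; g = 9.810 m/s².
T = 0.5460 s

0.546 s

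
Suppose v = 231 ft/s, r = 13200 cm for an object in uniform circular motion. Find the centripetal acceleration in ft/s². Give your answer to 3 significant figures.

a is given directly by: a = v²/r.
v = 231 ft/s = 70.41 m/s; r = 13200 cm = 132.0 m.
a = 37.56 m/s²
37.56 m/s² × (1 ft/s² / 0.3048 m/s²) = 123.2 ft/s²

123 ft/s²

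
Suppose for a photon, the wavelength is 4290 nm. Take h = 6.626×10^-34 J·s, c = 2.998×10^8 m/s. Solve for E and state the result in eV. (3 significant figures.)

E is given directly by: E = hc/λ.
λ = 4290 nm = 4.290×10^-6 m; h = 6.626×10^-34 J·s; c = 2.998×10^8 m/s.
E = 4.630×10^-20 J  (the unit combination reduces to kg·m²/s² = J)
4.630×10^-20 J × (1 eV / 1.602×10^-19 J) = 0.2890 eV

0.289 eV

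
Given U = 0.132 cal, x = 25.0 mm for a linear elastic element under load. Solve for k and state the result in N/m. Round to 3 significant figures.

Rearranging: k = 2U/x².
U = 0.132 cal = 0.5523 J; x = 25.0 mm = 0.02500 m.
k = 1767 N/m

1770 N/m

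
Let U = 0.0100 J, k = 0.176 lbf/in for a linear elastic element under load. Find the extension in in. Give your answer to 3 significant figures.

Solving U = ½k·x² for x: x = √(2U/k).
U = 0.0100 J; k = 0.176 lbf/in = 30.82 N/m.
x = 0.02547 m
0.02547 m × (1 in / 0.02540 m) = 1.003 in

1.00 in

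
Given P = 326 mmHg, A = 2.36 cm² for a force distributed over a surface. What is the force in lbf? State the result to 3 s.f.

Solving P = F/A for F: F = P·A.
P = 326 mmHg = 43463 Pa; A = 2.36 cm² = 2.360×10^-4 m².
F = 10.26 N
10.26 N × (1 lbf / 4.448 N) = 2.306 lbf

2.31 lbf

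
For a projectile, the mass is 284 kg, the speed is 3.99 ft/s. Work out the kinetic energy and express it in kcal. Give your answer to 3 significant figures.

Directly: KE = ½mv².
m = 284 kg; v = 3.99 ft/s = 1.216 m/s.
KE = 210.0 J
210.0 J × (1 kcal / 4184 J) = 0.05020 kcal

0.0502 kcal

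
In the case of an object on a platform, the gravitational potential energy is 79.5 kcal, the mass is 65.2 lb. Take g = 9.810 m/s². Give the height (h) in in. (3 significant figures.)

45100 in

Rearranging PE = m·g·h for h: h = PE/(m·g).
PE = 79.5 kcal = 3.326×10^5 J; m = 65.2 lb = 29.57 kg; g = 9.810 m/s².
h = 1147 m
1147 m × (1 in / 0.02540 m) = 45138 in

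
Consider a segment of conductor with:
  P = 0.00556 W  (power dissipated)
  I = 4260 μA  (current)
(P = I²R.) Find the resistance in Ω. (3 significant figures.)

Rearranging: R = P/I².
P = 0.00556 W; I = 4260 μA = 0.004260 A.
R = 306.4 Ω

306 Ω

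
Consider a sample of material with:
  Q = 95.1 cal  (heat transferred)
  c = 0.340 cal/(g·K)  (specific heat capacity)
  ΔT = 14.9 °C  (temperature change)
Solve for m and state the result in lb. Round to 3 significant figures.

0.0414 lb

Solving Q = m·c·ΔT for m: m = Q/(c·ΔT).
Q = 95.1 cal = 397.9 J; c = 0.340 cal/(g·K) = 1423 J/(kg·K); ΔT = 14.9 °C = 14.90 K.
m = 0.01877 kg
0.01877 kg × (1 lb / 0.4536 kg) = 0.04139 lb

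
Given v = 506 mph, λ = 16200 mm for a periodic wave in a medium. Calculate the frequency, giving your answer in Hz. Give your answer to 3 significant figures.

14.0 Hz

Rearranging v = f·λ for f: f = v/λ.
v = 506 mph = 226.2 m/s; λ = 16200 mm = 16.20 m.
f = 13.96 Hz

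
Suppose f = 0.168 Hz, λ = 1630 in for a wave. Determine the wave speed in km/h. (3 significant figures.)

25.0 km/h

Directly: v = fλ.
f = 0.168 Hz; λ = 1630 in = 41.40 m.
v = 6.956 m/s
6.956 m/s × (1 km/h / 0.2778 m/s) = 25.04 km/h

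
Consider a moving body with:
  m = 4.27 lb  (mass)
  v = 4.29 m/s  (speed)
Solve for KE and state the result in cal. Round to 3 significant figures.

Directly: KE = ½mv².
m = 4.27 lb = 1.937 kg; v = 4.29 m/s.
KE = 17.82 J
17.82 J × (1 cal / 4.184 J) = 4.260 cal

4.26 cal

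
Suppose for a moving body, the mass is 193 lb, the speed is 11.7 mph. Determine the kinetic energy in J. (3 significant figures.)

1200 J

Directly: KE = ½mv².
m = 193 lb = 87.54 kg; v = 11.7 mph = 5.230 m/s.
KE = 1197 J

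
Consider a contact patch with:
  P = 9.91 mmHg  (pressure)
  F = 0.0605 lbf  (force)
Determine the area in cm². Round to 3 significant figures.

2.04 cm²

Solving P = F/A for A: A = F/P.
P = 9.91 mmHg = 1321 Pa; F = 0.0605 lbf = 0.2691 N.
A = 2.037×10^-4 m²
2.037×10^-4 m² × (1 cm² / 1.000×10^-4 m²) = 2.037 cm²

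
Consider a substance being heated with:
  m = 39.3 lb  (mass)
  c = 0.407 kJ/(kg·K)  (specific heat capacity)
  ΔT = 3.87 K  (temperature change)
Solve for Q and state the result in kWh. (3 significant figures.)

Q is given directly by: Q = mcΔT.
m = 39.3 lb = 17.83 kg; c = 0.407 kJ/(kg·K) = 407.0 J/(kg·K); ΔT = 3.87 K.
Q = 28078 J
28078 J × (1 kWh / 3.600×10^6 J) = 0.007799 kWh

0.00780 kWh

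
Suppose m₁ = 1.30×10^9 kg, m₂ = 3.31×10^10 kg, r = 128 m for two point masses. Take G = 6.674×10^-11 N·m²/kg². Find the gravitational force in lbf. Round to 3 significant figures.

From Newton's law of gravitation: F = Gm₁m₂/r².
m₁ = 1.30×10^9 kg; m₂ = 3.31×10^10 kg; r = 128 m; G = 6.674×10^-11 N·m²/kg².
F = 1.753×10^5 N
1.753×10^5 N × (1 lbf / 4.448 N) = 39405 lbf

39400 lbf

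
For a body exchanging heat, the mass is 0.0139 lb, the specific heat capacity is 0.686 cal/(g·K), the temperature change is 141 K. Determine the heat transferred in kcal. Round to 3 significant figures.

0.610 kcal

Directly: Q = mcΔT.
m = 0.0139 lb = 0.006305 kg; c = 0.686 cal/(g·K) = 2870 J/(kg·K); ΔT = 141 K.
Q = 2552 J
2552 J × (1 kcal / 4184 J) = 0.6099 kcal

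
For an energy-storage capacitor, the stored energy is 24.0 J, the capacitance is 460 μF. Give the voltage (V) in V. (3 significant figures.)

Rearranging E = ½C·V² for V: V = √(2E/C).
E = 24.0 J; C = 460 μF = 4.600×10^-4 F.
V = 323.0 V  (the unit combination reduces to kg·m²/(A·s³) = V)

323 V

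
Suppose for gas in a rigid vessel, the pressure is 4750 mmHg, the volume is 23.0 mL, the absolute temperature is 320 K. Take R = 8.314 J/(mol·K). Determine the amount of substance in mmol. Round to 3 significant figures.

From the ideal-gas law: n = PV/(RT).
P = 4750 mmHg = 6.333×10^5 Pa; V = 23.0 mL = 2.300×10^-5 m³; T = 320 K; R = 8.314 J/(mol·K).
n = 0.005475 mol
0.005475 mol × (1 mmol / 0.001000 mol) = 5.475 mmol

5.47 mmol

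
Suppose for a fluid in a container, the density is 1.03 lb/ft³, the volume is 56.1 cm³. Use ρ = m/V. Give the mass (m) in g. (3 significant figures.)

Rearranging: m = ρV.
ρ = 1.03 lb/ft³ = 16.50 kg/m³; V = 56.1 cm³ = 5.610×10^-5 m³.
m = 9.256×10^-4 kg
9.256×10^-4 kg × (1 g / 0.001000 kg) = 0.9256 g

0.926 g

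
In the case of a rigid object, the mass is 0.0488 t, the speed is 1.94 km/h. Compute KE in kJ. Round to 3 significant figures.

KE is given directly by: KE = ½mv².
m = 0.0488 t = 48.80 kg; v = 1.94 km/h = 0.5389 m/s.
KE = 7.086 J  (the unit combination reduces to kg·m²/s² = J)
7.086 J × (1 kJ / 1000 J) = 0.007086 kJ

0.00709 kJ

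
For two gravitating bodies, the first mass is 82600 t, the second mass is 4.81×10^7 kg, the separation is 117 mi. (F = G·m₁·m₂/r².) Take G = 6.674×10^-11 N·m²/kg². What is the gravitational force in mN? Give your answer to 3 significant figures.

From Newton's law of gravitation: F = Gm₁m₂/r².
m₁ = 82600 t = 8.260×10^7 kg; m₂ = 4.81×10^7 kg; r = 117 mi = 1.883×10^5 m; G = 6.674×10^-11 N·m²/kg².
F = 7.479×10^-6 N  (the unit combination reduces to kg·m/s² = N)
7.479×10^-6 N × (1 mN / 0.001000 N) = 0.007479 mN

0.00748 mN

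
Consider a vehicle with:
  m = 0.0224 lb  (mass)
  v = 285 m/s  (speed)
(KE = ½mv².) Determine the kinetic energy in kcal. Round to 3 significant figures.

0.0986 kcal

Directly: KE = ½mv².
m = 0.0224 lb = 0.01016 kg; v = 285 m/s.
KE = 412.6 J
412.6 J × (1 kcal / 4184 J) = 0.09862 kcal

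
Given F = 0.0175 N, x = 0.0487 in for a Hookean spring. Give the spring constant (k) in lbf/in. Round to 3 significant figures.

Rearranging F = k·x for k: k = F/x.
F = 0.0175 N; x = 0.0487 in = 0.001237 m.
k = 14.15 N/m
14.15 N/m × (1 lbf/in / 175.1 N/m) = 0.08078 lbf/in

0.0808 lbf/in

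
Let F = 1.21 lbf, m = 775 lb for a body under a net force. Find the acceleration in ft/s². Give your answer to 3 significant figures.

Solving F = m·a for a: a = F/m.
F = 1.21 lbf = 5.382 N; m = 775 lb = 351.5 kg.
a = 0.01531 m/s²
0.01531 m/s² × (1 ft/s² / 0.3048 m/s²) = 0.05023 ft/s²

0.0502 ft/s²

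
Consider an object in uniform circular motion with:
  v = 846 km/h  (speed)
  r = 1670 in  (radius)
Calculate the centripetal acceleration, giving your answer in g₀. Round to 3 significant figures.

133 g₀

a is given directly by: a = v²/r.
v = 846 km/h = 235.0 m/s; r = 1670 in = 42.42 m.
a = 1302 m/s²
1302 m/s² × (1 g₀ / 9.807 m/s²) = 132.8 g₀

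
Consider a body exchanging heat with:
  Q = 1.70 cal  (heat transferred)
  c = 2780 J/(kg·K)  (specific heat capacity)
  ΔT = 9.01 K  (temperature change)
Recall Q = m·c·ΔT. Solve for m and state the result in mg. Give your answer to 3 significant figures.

Solving Q = m·c·ΔT for m: m = Q/(c·ΔT).
Q = 1.70 cal = 7.113 J; c = 2780 J/(kg·K); ΔT = 9.01 K.
m = 2.840×10^-4 kg
2.840×10^-4 kg × (1 mg / 1.000×10^-6 kg) = 284.0 mg

284 mg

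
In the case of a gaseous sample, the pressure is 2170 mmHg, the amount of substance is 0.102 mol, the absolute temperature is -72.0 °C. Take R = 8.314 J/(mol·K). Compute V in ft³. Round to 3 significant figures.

From the ideal-gas law: V = nRT/P.
P = 2170 mmHg = 2.893×10^5 Pa; n = 0.102 mol; T = -72.0 °C = 201.1 K; R = 8.314 J/(mol·K).
V = 5.896×10^-4 m³
5.896×10^-4 m³ × (1 ft³ / 0.02832 m³) = 0.02082 ft³

0.0208 ft³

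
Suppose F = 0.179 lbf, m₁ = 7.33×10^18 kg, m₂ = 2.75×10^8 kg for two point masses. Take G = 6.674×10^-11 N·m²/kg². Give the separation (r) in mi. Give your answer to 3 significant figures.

2.55×10^5 mi

Rearranging F = G·m₁·m₂/r² for r: r = √(G·m₁m₂/F).
F = 0.179 lbf = 0.7962 N; m₁ = 7.33×10^18 kg; m₂ = 2.75×10^8 kg; G = 6.674×10^-11 N·m²/kg².
r = 4.110×10^8 m
4.110×10^8 m × (1 mi / 1609 m) = 2.554×10^5 mi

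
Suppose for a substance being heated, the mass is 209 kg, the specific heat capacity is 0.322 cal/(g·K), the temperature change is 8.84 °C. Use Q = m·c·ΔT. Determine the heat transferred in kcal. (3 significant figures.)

595 kcal

Directly: Q = mcΔT.
m = 209 kg; c = 0.322 cal/(g·K) = 1347 J/(kg·K); ΔT = 8.84 °C = 8.840 K.
Q = 2.489×10^6 J
2.489×10^6 J × (1 kcal / 4184 J) = 594.9 kcal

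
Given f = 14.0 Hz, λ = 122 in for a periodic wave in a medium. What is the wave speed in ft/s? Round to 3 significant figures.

v is given directly by: v = fλ.
f = 14.0 Hz; λ = 122 in = 3.099 m.
v = 43.38 m/s
43.38 m/s × (1 ft/s / 0.3048 m/s) = 142.3 ft/s

142 ft/s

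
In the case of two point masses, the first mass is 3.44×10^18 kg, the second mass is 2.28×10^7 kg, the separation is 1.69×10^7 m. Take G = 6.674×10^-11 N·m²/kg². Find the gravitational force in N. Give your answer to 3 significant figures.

From Newton's law of gravitation: F = Gm₁m₂/r².
m₁ = 3.44×10^18 kg; m₂ = 2.28×10^7 kg; r = 1.69×10^7 m; G = 6.674×10^-11 N·m²/kg².
F = 18.33 N  (the unit combination reduces to kg·m/s² = N)

18.3 N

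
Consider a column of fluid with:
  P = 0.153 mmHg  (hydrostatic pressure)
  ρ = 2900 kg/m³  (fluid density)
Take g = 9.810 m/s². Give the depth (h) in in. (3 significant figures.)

0.0282 in

Rearranging P = ρ·g·h for h: h = P/(ρ·g).
P = 0.153 mmHg = 20.40 Pa; ρ = 2900 kg/m³; g = 9.810 m/s².
h = 7.170×10^-4 m
7.170×10^-4 m × (1 in / 0.02540 m) = 0.02823 in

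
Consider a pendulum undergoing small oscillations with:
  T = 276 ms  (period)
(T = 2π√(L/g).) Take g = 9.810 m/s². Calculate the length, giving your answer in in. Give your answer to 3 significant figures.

0.745 in

Rearranging: L = g·(T/2π)².
T = 276 ms = 0.2760 s; g = 9.810 m/s².
L = 0.01893 m
0.01893 m × (1 in / 0.02540 m) = 0.7452 in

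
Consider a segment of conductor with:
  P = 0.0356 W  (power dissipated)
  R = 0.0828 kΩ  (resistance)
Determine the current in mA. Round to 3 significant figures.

Solving P = I²R for I: I = √(P/R).
P = 0.0356 W; R = 0.0828 kΩ = 82.80 Ω.
I = 0.02074 A
0.02074 A × (1 mA / 0.001000 A) = 20.74 mA

20.7 mA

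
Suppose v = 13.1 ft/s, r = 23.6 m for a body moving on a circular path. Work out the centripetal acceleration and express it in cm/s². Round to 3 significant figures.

Directly: a = v²/r.
v = 13.1 ft/s = 3.993 m/s; r = 23.6 m.
a = 0.6756 m/s²
0.6756 m/s² × (1 cm/s² / 0.01000 m/s²) = 67.56 cm/s²

67.6 cm/s²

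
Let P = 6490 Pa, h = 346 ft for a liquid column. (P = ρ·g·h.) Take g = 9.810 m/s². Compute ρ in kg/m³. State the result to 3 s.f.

6.27 kg/m³

Solving P = ρ·g·h for ρ: ρ = P/(g·h).
P = 6490 Pa; h = 346 ft = 105.5 m; g = 9.810 m/s².
ρ = 6.273 kg/m³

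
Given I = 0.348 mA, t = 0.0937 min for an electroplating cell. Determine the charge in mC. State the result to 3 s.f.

Directly: q = It.
I = 0.348 mA = 3.480×10^-4 A; t = 0.0937 min = 5.622 s.
q = 0.001956 C
0.001956 C × (1 mC / 0.001000 C) = 1.956 mC

1.96 mC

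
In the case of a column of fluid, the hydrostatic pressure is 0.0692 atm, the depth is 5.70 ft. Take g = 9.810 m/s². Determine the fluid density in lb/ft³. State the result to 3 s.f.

25.7 lb/ft³

Rearranging P = ρ·g·h for ρ: ρ = P/(g·h).
P = 0.0692 atm = 7012 Pa; h = 5.70 ft = 1.737 m; g = 9.810 m/s².
ρ = 411.4 kg/m³
411.4 kg/m³ × (1 lb/ft³ / 16.02 kg/m³) = 25.68 lb/ft³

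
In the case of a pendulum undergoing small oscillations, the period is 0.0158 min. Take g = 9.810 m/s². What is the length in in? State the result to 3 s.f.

Rearranging: L = g·(T/2π)².
T = 0.0158 min = 0.9480 s; g = 9.810 m/s².
L = 0.2233 m
0.2233 m × (1 in / 0.02540 m) = 8.792 in

8.79 in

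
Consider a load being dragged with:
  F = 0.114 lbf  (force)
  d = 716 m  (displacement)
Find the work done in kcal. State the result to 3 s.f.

Directly: W = F·d.
F = 0.114 lbf = 0.5071 N; d = 716 m.
W = 363.1 J
363.1 J × (1 kcal / 4184 J) = 0.08678 kcal

0.0868 kcal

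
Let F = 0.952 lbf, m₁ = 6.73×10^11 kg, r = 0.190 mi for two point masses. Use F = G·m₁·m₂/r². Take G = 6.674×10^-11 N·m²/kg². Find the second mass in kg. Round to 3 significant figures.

8820 kg

From Newton's law of gravitation: m₂ = F·r²/(G·m₁).
F = 0.952 lbf = 4.235 N; m₁ = 6.73×10^11 kg; r = 0.190 mi = 305.8 m; G = 6.674×10^-11 N·m²/kg².
m₂ = 8815 kg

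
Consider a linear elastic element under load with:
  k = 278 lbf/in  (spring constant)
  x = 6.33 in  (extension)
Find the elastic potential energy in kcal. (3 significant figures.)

U is given directly by: U = ½kx².
k = 278 lbf/in = 48685 N/m; x = 6.33 in = 0.1608 m.
U = 629.3 J  (the unit combination reduces to kg·m²/s² = J)
629.3 J × (1 kcal / 4184 J) = 0.1504 kcal

0.150 kcal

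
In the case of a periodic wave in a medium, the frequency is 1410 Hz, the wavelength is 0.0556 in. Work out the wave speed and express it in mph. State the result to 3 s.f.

Directly: v = fλ.
f = 1410 Hz; λ = 0.0556 in = 0.001412 m.
v = 1.991 m/s
1.991 m/s × (1 mph / 0.4470 m/s) = 4.454 mph

4.45 mph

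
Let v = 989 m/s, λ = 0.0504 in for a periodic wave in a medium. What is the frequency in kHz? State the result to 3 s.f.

Solving v = f·λ for f: f = v/λ.
v = 989 m/s; λ = 0.0504 in = 0.001280 m.
f = 7.726×10^5 Hz
7.726×10^5 Hz × (1 kHz / 1000 Hz) = 772.6 kHz

773 kHz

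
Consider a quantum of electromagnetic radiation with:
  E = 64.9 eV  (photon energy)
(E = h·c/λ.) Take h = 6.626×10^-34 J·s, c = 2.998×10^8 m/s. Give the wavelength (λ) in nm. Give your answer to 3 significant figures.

19.1 nm

Rearranging E = h·c/λ for λ: λ = hc/E.
E = 64.9 eV = 1.040×10^-17 J; h = 6.626×10^-34 J·s; c = 2.998×10^8 m/s.
λ = 1.910×10^-8 m
1.910×10^-8 m × (1 nm / 1.000×10^-9 m) = 19.10 nm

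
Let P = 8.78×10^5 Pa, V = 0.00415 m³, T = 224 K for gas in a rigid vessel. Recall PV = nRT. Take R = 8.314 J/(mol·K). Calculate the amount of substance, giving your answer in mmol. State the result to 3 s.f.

1960 mmol

From the ideal-gas law: n = PV/(RT).
P = 8.78×10^5 Pa; V = 0.00415 m³; T = 224 K; R = 8.314 J/(mol·K).
n = 1.957 mol
1.957 mol × (1 mmol / 0.001000 mol) = 1957 mmol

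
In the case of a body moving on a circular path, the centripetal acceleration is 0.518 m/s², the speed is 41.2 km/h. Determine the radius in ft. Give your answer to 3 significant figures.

Solving a = v²/r for r: r = v²/a.
a = 0.518 m/s²; v = 41.2 km/h = 11.44 m/s.
r = 252.8 m
252.8 m × (1 ft / 0.3048 m) = 829.6 ft

830 ft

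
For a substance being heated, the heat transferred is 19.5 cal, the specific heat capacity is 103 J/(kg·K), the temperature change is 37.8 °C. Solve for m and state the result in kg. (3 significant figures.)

Solving Q = m·c·ΔT for m: m = Q/(c·ΔT).
Q = 19.5 cal = 81.59 J; c = 103 J/(kg·K); ΔT = 37.8 °C = 37.80 K.
m = 0.02096 kg

0.0210 kg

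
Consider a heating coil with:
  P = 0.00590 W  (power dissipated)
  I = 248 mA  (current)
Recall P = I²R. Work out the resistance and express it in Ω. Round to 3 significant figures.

0.0959 Ω

Rearranging P = I²R for R: R = P/I².
P = 0.00590 W; I = 248 mA = 0.2480 A.
R = 0.09593 Ω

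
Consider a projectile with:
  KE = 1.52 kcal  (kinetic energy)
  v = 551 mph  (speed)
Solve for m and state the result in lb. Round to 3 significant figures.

Rearranging KE = ½mv² for m: m = 2·KE/v².
KE = 1.52 kcal = 6360 J; v = 551 mph = 246.3 m/s.
m = 0.2096 kg
0.2096 kg × (1 lb / 0.4536 kg) = 0.4622 lb

0.462 lb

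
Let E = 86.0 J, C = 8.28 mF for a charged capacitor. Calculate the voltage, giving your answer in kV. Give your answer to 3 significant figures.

Rearranging E = ½C·V² for V: V = √(2E/C).
E = 86.0 J; C = 8.28 mF = 0.008280 F.
V = 144.1 V
144.1 V × (1 kV / 1000 V) = 0.1441 kV

0.144 kV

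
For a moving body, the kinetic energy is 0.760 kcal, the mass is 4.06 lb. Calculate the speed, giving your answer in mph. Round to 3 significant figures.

131 mph

Solving KE = ½mv² for v: v = √(2·KE/m).
KE = 0.760 kcal = 3180 J; m = 4.06 lb = 1.842 kg.
v = 58.77 m/s
58.77 m/s × (1 mph / 0.4470 m/s) = 131.5 mph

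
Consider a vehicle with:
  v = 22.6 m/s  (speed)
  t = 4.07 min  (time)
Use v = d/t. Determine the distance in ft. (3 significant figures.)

18100 ft

Rearranging v = d/t for d: d = v·t.
v = 22.6 m/s; t = 4.07 min = 244.2 s.
d = 5519 m
5519 m × (1 ft / 0.3048 m) = 18107 ft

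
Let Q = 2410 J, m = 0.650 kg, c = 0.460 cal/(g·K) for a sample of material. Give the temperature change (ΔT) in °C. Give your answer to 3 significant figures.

1.93 °C

Rearranging Q = m·c·ΔT for ΔT: ΔT = Q/(m·c).
Q = 2410 J; m = 0.650 kg; c = 0.460 cal/(g·K) = 1925 J/(kg·K).
ΔT = 1.926 K
Since 1 °C = 1 K, 1.926 °C.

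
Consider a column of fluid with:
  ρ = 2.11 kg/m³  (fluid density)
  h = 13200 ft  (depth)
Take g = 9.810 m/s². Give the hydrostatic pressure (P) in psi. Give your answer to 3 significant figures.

Directly: P = ρgh.
ρ = 2.11 kg/m³; h = 13200 ft = 4023 m; g = 9.810 m/s².
P = 83280 Pa
83280 Pa × (1 psi / 6895 Pa) = 12.08 psi

12.1 psi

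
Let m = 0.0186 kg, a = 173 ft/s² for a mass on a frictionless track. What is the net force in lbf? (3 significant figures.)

0.220 lbf

From Newton's second law: F = m·a.
m = 0.0186 kg; a = 173 ft/s² = 52.73 m/s².
F = 0.9808 N
0.9808 N × (1 lbf / 4.448 N) = 0.2205 lbf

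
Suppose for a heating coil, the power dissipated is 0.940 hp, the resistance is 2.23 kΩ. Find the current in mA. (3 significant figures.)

Rearranging: I = √(P/R).
P = 0.940 hp = 701.0 W; R = 2.23 kΩ = 2230 Ω.
I = 0.5607 A
0.5607 A × (1 mA / 0.001000 A) = 560.7 mA

561 mA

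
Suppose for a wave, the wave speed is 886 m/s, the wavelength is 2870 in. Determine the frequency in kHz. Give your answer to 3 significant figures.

Rearranging v = f·λ for f: f = v/λ.
v = 886 m/s; λ = 2870 in = 72.90 m.
f = 12.15 Hz
12.15 Hz × (1 kHz / 1000 Hz) = 0.01215 kHz

0.0122 kHz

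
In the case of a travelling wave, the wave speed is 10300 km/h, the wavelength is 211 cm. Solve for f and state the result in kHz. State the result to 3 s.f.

Solving v = f·λ for f: f = v/λ.
v = 10300 km/h = 2861 m/s; λ = 211 cm = 2.110 m.
f = 1356 Hz
1356 Hz × (1 kHz / 1000 Hz) = 1.356 kHz

1.36 kHz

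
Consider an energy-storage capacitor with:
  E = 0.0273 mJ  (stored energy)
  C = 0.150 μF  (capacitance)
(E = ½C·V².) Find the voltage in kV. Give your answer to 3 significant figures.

Solving E = ½C·V² for V: V = √(2E/C).
E = 0.0273 mJ = 2.730×10^-5 J; C = 0.150 μF = 1.500×10^-7 F.
V = 19.08 V
19.08 V × (1 kV / 1000 V) = 0.01908 kV

0.0191 kV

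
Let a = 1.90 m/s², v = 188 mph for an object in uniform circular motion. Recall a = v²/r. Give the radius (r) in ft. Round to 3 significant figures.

12200 ft

Rearranging a = v²/r for r: r = v²/a.
a = 1.90 m/s²; v = 188 mph = 84.04 m/s.
r = 3718 m
3718 m × (1 ft / 0.3048 m) = 12197 ft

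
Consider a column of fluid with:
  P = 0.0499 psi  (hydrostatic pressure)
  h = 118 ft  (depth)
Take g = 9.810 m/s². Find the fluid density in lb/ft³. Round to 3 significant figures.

Solving P = ρ·g·h for ρ: ρ = P/(g·h).
P = 0.0499 psi = 344.0 Pa; h = 118 ft = 35.97 m; g = 9.810 m/s².
ρ = 0.9751 kg/m³
0.9751 kg/m³ × (1 lb/ft³ / 16.02 kg/m³) = 0.06087 lb/ft³

0.0609 lb/ft³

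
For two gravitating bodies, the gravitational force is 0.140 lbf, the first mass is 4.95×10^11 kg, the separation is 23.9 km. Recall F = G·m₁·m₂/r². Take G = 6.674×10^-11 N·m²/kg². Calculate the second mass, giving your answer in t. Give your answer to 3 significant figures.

10800 t

From Newton's law of gravitation: m₂ = F·r²/(G·m₁).
F = 0.140 lbf = 0.6228 N; m₁ = 4.95×10^11 kg; r = 23.9 km = 23900 m; G = 6.674×10^-11 N·m²/kg².
m₂ = 1.077×10^7 kg
1.077×10^7 kg × (1 t / 1000 kg) = 10768 t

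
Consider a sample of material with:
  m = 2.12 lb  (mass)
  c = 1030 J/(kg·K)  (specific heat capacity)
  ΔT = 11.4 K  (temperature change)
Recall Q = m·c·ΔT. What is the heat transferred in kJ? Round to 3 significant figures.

11.3 kJ

Directly: Q = mcΔT.
m = 2.12 lb = 0.9616 kg; c = 1030 J/(kg·K); ΔT = 11.4 K.
Q = 11291 J
11291 J × (1 kJ / 1000 J) = 11.29 kJ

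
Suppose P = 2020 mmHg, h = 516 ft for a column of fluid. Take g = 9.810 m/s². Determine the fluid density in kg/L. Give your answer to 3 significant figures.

0.175 kg/L

Rearranging: ρ = P/(g·h).
P = 2020 mmHg = 2.693×10^5 Pa; h = 516 ft = 157.3 m; g = 9.810 m/s².
ρ = 174.5 kg/m³
174.5 kg/m³ × (1 kg/L / 1000 kg/m³) = 0.1745 kg/L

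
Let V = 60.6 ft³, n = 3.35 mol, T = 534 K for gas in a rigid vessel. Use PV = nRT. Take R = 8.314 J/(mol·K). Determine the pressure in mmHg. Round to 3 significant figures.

From the ideal-gas law: P = nRT/V.
V = 60.6 ft³ = 1.716 m³; n = 3.35 mol; T = 534 K; R = 8.314 J/(mol·K).
P = 8667 Pa  (the unit combination reduces to kg/(m·s²) = Pa)
8667 Pa × (1 mmHg / 133.3 Pa) = 65.01 mmHg

65.0 mmHg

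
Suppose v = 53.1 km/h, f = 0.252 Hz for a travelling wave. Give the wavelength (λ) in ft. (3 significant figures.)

Rearranging v = f·λ for λ: λ = v/f.
v = 53.1 km/h = 14.75 m/s; f = 0.252 Hz.
λ = 58.53 m
58.53 m × (1 ft / 0.3048 m) = 192.0 ft

192 ft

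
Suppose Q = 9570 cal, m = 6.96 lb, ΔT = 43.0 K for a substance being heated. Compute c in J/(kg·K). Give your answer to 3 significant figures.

Rearranging: c = Q/(m·ΔT).
Q = 9570 cal = 40041 J; m = 6.96 lb = 3.157 kg; ΔT = 43.0 K.
c = 295.0 J/(kg·K)

295 J/(kg·K)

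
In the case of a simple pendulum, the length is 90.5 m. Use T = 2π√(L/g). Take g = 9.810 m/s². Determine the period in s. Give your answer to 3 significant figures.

19.1 s

T is given directly by: T = 2π√(L/g).
L = 90.5 m; g = 9.810 m/s².
T = 19.08 s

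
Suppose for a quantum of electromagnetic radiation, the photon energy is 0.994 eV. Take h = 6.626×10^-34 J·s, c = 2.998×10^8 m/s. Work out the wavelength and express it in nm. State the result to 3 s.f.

1250 nm

Solving E = h·c/λ for λ: λ = hc/E.
E = 0.994 eV = 1.593×10^-19 J; h = 6.626×10^-34 J·s; c = 2.998×10^8 m/s.
λ = 1.247×10^-6 m
1.247×10^-6 m × (1 nm / 1.000×10^-9 m) = 1247 nm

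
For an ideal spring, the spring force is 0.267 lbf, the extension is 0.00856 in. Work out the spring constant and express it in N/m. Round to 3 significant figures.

From Hooke's law: k = F/x.
F = 0.267 lbf = 1.188 N; x = 0.00856 in = 2.174×10^-4 m.
k = 5462 N/m

5460 N/m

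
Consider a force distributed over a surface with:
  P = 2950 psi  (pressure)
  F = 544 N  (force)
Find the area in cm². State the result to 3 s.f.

Solving P = F/A for A: A = F/P.
P = 2950 psi = 2.034×10^7 Pa; F = 544 N.
A = 2.675×10^-5 m²
2.675×10^-5 m² × (1 cm² / 1.000×10^-4 m²) = 0.2675 cm²

0.267 cm²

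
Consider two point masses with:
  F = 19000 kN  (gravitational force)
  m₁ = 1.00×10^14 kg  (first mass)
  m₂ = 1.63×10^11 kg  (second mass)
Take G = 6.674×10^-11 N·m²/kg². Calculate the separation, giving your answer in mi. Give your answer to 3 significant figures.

4.70 mi

Rearranging: r = √(G·m₁m₂/F).
F = 19000 kN = 1.900×10^7 N; m₁ = 1.00×10^14 kg; m₂ = 1.63×10^11 kg; G = 6.674×10^-11 N·m²/kg².
r = 7567 m
7567 m × (1 mi / 1609 m) = 4.702 mi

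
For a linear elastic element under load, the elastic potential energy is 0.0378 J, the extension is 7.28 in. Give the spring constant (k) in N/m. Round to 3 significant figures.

Solving U = ½k·x² for k: k = 2U/x².
U = 0.0378 J; x = 7.28 in = 0.1849 m.
k = 2.211 N/m

2.21 N/m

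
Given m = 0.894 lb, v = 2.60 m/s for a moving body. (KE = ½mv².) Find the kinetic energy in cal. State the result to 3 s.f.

0.328 cal

KE is given directly by: KE = ½mv².
m = 0.894 lb = 0.4055 kg; v = 2.60 m/s.
KE = 1.371 J
1.371 J × (1 cal / 4.184 J) = 0.3276 cal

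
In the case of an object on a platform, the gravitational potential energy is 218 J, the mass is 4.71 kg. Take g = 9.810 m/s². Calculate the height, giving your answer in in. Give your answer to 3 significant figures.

186 in

Rearranging PE = m·g·h for h: h = PE/(m·g).
PE = 218 J; m = 4.71 kg; g = 9.810 m/s².
h = 4.718 m
4.718 m × (1 in / 0.02540 m) = 185.8 in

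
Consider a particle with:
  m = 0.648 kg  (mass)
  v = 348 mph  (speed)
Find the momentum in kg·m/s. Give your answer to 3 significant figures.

101 kg·m/s

p is given directly by: p = mv.
m = 0.648 kg; v = 348 mph = 155.6 m/s.
p = 100.8 kg·m/s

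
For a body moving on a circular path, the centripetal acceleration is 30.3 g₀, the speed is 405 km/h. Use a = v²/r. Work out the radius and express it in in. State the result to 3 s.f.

1680 in

Solving a = v²/r for r: r = v²/a.
a = 30.3 g₀ = 297.1 m/s²; v = 405 km/h = 112.5 m/s.
r = 42.59 m
42.59 m × (1 in / 0.02540 m) = 1677 in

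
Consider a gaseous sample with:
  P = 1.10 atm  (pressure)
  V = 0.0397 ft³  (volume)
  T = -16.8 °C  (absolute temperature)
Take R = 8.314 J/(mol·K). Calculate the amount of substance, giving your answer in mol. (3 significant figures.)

From the ideal-gas law: n = PV/(RT).
P = 1.10 atm = 1.115×10^5 Pa; V = 0.0397 ft³ = 0.001124 m³; T = -16.8 °C = 256.3 K; R = 8.314 J/(mol·K).
n = 0.05879 mol

0.0588 mol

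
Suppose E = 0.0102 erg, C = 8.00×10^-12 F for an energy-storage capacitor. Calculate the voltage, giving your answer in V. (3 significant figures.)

Rearranging E = ½C·V² for V: V = √(2E/C).
E = 0.0102 erg = 1.020×10^-9 J; C = 8.00×10^-12 F.
V = 15.97 V

16.0 V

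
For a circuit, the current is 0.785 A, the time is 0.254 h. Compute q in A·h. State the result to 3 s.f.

Directly: q = It.
I = 0.785 A; t = 0.254 h = 914.4 s.
q = 717.8 C  (the unit combination reduces to A·s = C)
717.8 C × (1 A·h / 3600 C) = 0.1994 A·h

0.199 A·h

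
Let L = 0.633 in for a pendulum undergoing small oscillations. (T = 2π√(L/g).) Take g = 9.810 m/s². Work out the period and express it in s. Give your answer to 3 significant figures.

Directly: T = 2π√(L/g).
L = 0.633 in = 0.01608 m; g = 9.810 m/s².
T = 0.2544 s

0.254 s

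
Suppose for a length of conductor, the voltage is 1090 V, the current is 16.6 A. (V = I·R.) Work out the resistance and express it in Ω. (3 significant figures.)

65.7 Ω

From Ohm's law: R = V/I.
V = 1090 V; I = 16.6 A.
R = 65.66 Ω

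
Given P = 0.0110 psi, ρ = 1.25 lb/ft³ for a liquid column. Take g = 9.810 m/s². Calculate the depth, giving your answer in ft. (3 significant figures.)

1.27 ft

Solving P = ρ·g·h for h: h = P/(ρ·g).
P = 0.0110 psi = 75.84 Pa; ρ = 1.25 lb/ft³ = 20.02 kg/m³; g = 9.810 m/s².
h = 0.3861 m
0.3861 m × (1 ft / 0.3048 m) = 1.267 ft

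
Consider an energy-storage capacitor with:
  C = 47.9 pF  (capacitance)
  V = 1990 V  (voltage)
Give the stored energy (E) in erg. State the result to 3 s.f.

948 erg

Directly: E = ½CV².
C = 47.9 pF = 4.790×10^-11 F; V = 1990 V.
E = 9.484×10^-5 J  (the unit combination reduces to kg·m²/s² = J)
9.484×10^-5 J × (1 erg / 1.000×10^-7 J) = 948.4 erg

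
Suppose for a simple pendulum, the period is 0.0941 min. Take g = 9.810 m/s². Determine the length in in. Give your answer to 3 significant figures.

312 in

Rearranging T = 2π√(L/g) for L: L = g·(T/2π)².
T = 0.0941 min = 5.646 s; g = 9.810 m/s².
L = 7.921 m
7.921 m × (1 in / 0.02540 m) = 311.9 in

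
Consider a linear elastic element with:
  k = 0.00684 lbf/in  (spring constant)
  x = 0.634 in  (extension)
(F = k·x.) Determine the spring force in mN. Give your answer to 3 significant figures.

19.3 mN

From Hooke's law: F = kx.
k = 0.00684 lbf/in = 1.198 N/m; x = 0.634 in = 0.01610 m.
F = 0.01929 N
0.01929 N × (1 mN / 0.001000 N) = 19.29 mN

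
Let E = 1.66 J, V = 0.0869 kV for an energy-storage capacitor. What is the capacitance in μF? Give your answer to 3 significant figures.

Rearranging E = ½C·V² for C: C = 2E/V².
E = 1.66 J; V = 0.0869 kV = 86.90 V.
C = 4.396×10^-4 F
4.396×10^-4 F × (1 μF / 1.000×10^-6 F) = 439.6 μF

440 μF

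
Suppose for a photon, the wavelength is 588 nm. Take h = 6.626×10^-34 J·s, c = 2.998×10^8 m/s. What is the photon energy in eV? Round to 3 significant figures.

Directly: E = hc/λ.
λ = 588 nm = 5.880×10^-7 m; h = 6.626×10^-34 J·s; c = 2.998×10^8 m/s.
E = 3.378×10^-19 J  (the unit combination reduces to kg·m²/s² = J)
3.378×10^-19 J × (1 eV / 1.602×10^-19 J) = 2.109 eV

2.11 eV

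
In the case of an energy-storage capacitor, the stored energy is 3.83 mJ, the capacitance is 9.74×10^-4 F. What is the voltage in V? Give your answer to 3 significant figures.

2.80 V

Rearranging: V = √(2E/C).
E = 3.83 mJ = 0.003830 J; C = 9.74×10^-4 F.
V = 2.804 V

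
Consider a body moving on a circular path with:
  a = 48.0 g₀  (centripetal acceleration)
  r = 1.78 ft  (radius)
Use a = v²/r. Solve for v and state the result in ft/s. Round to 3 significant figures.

Solving a = v²/r for v: v = √(a·r).
a = 48.0 g₀ = 470.7 m/s²; r = 1.78 ft = 0.5425 m.
v = 15.98 m/s
15.98 m/s × (1 ft/s / 0.3048 m/s) = 52.43 ft/s

52.4 ft/s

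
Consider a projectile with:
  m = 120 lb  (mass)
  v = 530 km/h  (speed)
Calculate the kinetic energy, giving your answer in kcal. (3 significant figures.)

141 kcal

KE is given directly by: KE = ½mv².
m = 120 lb = 54.43 kg; v = 530 km/h = 147.2 m/s.
KE = 5.899×10^5 J
5.899×10^5 J × (1 kcal / 4184 J) = 141.0 kcal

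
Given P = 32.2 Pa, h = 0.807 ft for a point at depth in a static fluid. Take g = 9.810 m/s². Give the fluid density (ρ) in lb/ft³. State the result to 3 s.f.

0.833 lb/ft³

Rearranging P = ρ·g·h for ρ: ρ = P/(g·h).
P = 32.2 Pa; h = 0.807 ft = 0.2460 m; g = 9.810 m/s².
ρ = 13.34 kg/m³
13.34 kg/m³ × (1 lb/ft³ / 16.02 kg/m³) = 0.8331 lb/ft³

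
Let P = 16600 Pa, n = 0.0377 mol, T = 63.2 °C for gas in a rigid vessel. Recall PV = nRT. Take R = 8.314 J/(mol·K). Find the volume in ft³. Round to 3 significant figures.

0.224 ft³

Rearranging PV = nRT for V: V = nRT/P.
P = 16600 Pa; n = 0.0377 mol; T = 63.2 °C = 336.3 K; R = 8.314 J/(mol·K).
V = 0.006351 m³
0.006351 m³ × (1 ft³ / 0.02832 m³) = 0.2243 ft³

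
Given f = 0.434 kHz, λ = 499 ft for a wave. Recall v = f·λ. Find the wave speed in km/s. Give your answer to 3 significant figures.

v is given directly by: v = fλ.
f = 0.434 kHz = 434.0 Hz; λ = 499 ft = 152.1 m.
v = 66009 m/s
66009 m/s × (1 km/s / 1000 m/s) = 66.01 km/s

66.0 km/s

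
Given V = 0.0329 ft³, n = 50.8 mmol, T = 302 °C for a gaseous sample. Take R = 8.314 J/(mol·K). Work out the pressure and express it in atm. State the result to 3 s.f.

From the ideal-gas law: P = nRT/V.
V = 0.0329 ft³ = 9.316×10^-4 m³; n = 50.8 mmol = 0.05080 mol; T = 302 °C = 575.1 K; R = 8.314 J/(mol·K).
P = 2.607×10^5 Pa  (the unit combination reduces to kg/(m·s²) = Pa)
2.607×10^5 Pa × (1 atm / 1.013×10^5 Pa) = 2.573 atm

2.57 atm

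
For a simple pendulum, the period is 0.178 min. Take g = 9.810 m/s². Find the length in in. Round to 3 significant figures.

Rearranging: L = g·(T/2π)².
T = 0.178 min = 10.68 s; g = 9.810 m/s².
L = 28.34 m
28.34 m × (1 in / 0.02540 m) = 1116 in

1120 in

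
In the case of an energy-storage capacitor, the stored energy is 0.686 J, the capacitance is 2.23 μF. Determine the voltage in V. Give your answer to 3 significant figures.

784 V

Rearranging: V = √(2E/C).
E = 0.686 J; C = 2.23 μF = 2.230×10^-6 F.
V = 784.4 V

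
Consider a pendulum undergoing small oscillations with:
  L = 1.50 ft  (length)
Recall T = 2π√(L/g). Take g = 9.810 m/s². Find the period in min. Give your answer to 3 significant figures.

Directly: T = 2π√(L/g).
L = 1.50 ft = 0.4572 m; g = 9.810 m/s².
T = 1.356 s
1.356 s × (1 min / 60.00 s) = 0.02261 min

0.0226 min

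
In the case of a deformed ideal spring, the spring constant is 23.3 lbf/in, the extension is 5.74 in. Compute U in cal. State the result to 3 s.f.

10.4 cal

Directly: U = ½kx².
k = 23.3 lbf/in = 4080 N/m; x = 5.74 in = 0.1458 m.
U = 43.37 J
43.37 J × (1 cal / 4.184 J) = 10.37 cal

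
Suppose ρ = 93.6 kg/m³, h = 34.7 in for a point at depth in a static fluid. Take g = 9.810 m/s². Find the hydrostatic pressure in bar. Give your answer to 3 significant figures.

0.00809 bar

Directly: P = ρgh.
ρ = 93.6 kg/m³; h = 34.7 in = 0.8814 m; g = 9.810 m/s².
P = 809.3 Pa
809.3 Pa × (1 bar / 1.000×10^5 Pa) = 0.008093 bar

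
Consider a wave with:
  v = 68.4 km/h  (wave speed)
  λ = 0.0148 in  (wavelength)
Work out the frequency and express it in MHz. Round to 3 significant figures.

0.0505 MHz

Rearranging v = f·λ for f: f = v/λ.
v = 68.4 km/h = 19.00 m/s; λ = 0.0148 in = 3.759×10^-4 m.
f = 50543 Hz
50543 Hz × (1 MHz / 1.000×10^6 Hz) = 0.05054 MHz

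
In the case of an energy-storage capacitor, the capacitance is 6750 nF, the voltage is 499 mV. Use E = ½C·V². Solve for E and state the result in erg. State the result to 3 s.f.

E is given directly by: E = ½CV².
C = 6750 nF = 6.750×10^-6 F; V = 499 mV = 0.4990 V.
E = 8.404×10^-7 J  (the unit combination reduces to kg·m²/s² = J)
8.404×10^-7 J × (1 erg / 1.000×10^-7 J) = 8.404 erg

8.40 erg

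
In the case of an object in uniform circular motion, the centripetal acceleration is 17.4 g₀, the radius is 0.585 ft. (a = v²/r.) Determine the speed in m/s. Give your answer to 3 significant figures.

Rearranging a = v²/r for v: v = √(a·r).
a = 17.4 g₀ = 170.6 m/s²; r = 0.585 ft = 0.1783 m.
v = 5.516 m/s

5.52 m/s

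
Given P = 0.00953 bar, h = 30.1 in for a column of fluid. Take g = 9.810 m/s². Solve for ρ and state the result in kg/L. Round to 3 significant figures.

Rearranging P = ρ·g·h for ρ: ρ = P/(g·h).
P = 0.00953 bar = 953.0 Pa; h = 30.1 in = 0.7645 m; g = 9.810 m/s².
ρ = 127.1 kg/m³
127.1 kg/m³ × (1 kg/L / 1000 kg/m³) = 0.1271 kg/L

0.127 kg/L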